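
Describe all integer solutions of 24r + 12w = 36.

Step 1: Compute gcd(24, 12) = 12.
Since 12 divides 36, solutions exist.

Step 2: Find a particular solution using extended Euclidean algorithm.
We get r₀ = 0, w₀ = 3.
Check: 24*0 + 12*3 = 36 = 36 ✓

Step 3: Write the general solution.
r = 0 + (12/12)t = 0 + 1t
w = 3 - (24/12)t = 3 - 2t
for any integer t.

r = 0 + 1t, w = 3 - 2t for integer t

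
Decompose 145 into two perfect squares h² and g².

We need to find integers h, g > 0 such that h² + g² = 145.
Trying h = 1: g² = 145 - 1² = 145 - 1 = 144
g = 12
Check: 1² + 12² = 1 + 144 = 145 ✓

145 = 1² + 12²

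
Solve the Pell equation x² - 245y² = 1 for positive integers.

We seek the smallest positive integers (x, y) with x² - 245y² = 1, i.e., x² = 245y² + 1.
Try successive y values:
y = 1: x² = 245·1² + 1 = 246, not a perfect square
y = 2: x² = 245·2² + 1 = 981, not a perfect square
y = 3: x² = 245·3² + 1 = 2206, not a perfect square
... continuing the search (or via continued fractions) ...
y = 3312: x² = 245·3312² + 1 = 2687489281, x = 51841 ✓

Verify: 51841² - 245·3312² = 2687489281 - 2687489280 = 1 ✓

x = 51841, y = 3312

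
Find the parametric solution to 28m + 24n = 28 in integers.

Step 1: Compute gcd(28, 24) = 4.
Since 4 divides 28, solutions exist.

Step 2: Find a particular solution using extended Euclidean algorithm.
We get m₀ = 7, n₀ = -7.
Check: 28*7 + 24*-7 = 28 = 28 ✓

Step 3: Write the general solution.
m = 7 + (24/4)t = 7 + 6t
n = -7 - (28/4)t = -7 - 7t
for any integer t.

m = 7 + 6t, n = -7 - 7t for integer t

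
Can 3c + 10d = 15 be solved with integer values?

Step 1: Compute gcd(3, 10).
gcd(3, 10) = 1

Step 2: Check divisibility.
Does 1 divide 15? 15 = 1 x 15, so yes.

By the theorem on linear Diophantine equations, 3c + 10d = 15 has integer solutions if and only if gcd(3, 10) divides 15. Since 1 | 15, solutions exist.

Yes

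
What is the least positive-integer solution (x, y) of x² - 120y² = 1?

We seek the smallest positive integers (x, y) with x² - 120y² = 1, i.e., x² = 120y² + 1.
Try successive y values:
y = 1: x² = 120·1² + 1 = 121, x = 11 ✓

Verify: 11² - 120·1² = 121 - 120 = 1 ✓

x = 11, y = 1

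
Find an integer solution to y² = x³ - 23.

Try small integer x values and check whether x³ - 23 is a perfect square.
x = 3: x³ - 23 = 3³ - 23 = 27 - 23 = 4
Is 4 a perfect square? 2² = 4 ✓
So (x, y) = (3, 2) is a solution.

x = 3, y = 2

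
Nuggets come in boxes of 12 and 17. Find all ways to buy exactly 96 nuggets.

We need non-negative integers (x, y) with 12x + 17y = 96.
For each x in 0..8, check if 96 - 12x is a non-negative multiple of 17.
x = 8: 17y = 0, y = 0 ✓

(8 boxes of 12, 0 boxes of 17)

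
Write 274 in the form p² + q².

We need to find integers p, q > 0 such that p² + q² = 274.
Trying p = 7: q² = 274 - 7² = 274 - 49 = 225
q = 15
Check: 7² + 15² = 49 + 225 = 274 ✓

274 = 7² + 15²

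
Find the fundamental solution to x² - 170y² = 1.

We seek the smallest positive integers (x, y) with x² - 170y² = 1, i.e., x² = 170y² + 1.
Try successive y values:
y = 1: x² = 170·1² + 1 = 171, not a perfect square
y = 2: x² = 170·2² + 1 = 681, not a perfect square
y = 3: x² = 170·3² + 1 = 1531, not a perfect square
... continuing the search (or via continued fractions) ...
y = 26: x² = 170·26² + 1 = 114921, x = 339 ✓

Verify: 339² - 170·26² = 114921 - 114920 = 1 ✓

x = 339, y = 26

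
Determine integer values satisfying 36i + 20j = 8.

Step 1: Check solvability.
gcd(36, 20) = 4
Since 4 divides 8, solutions exist.

Step 2: Apply extended Euclidean algorithm to find gcd.
We find integers such that 36*x0 + 20*y0 = 4

Step 3: Scale the particular solution.
Multiply by 8/4 = 2:
i = -2, j = 4

Step 4: Verify.
36*(-2) + 20*(4) = 8 = 8 ✓

i = -2, j = 4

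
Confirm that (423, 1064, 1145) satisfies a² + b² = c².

Compute a² + b² = 423² + 1064² = 178929 + 1132096 = 1311025
Compute c² = 1145² = 1311025
Since 1311025 = 1311025, confirmed.

Yes, it is a Pythagorean triple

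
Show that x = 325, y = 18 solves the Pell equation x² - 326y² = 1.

Compute x² = 325² = 105625
Compute 326y² = 326·18² = 326·324 = 105624
x² - 326y² = 105625 - 105624 = 1
Since this equals 1, (325, 18) is a solution.

Yes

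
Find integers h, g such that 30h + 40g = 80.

Step 1: Check solvability.
gcd(30, 40) = 10
Since 10 divides 80, solutions exist.

Step 2: Apply extended Euclidean algorithm to find gcd.
We find integers such that 30*x0 + 40*y0 = 10

Step 3: Scale the particular solution.
Multiply by 80/10 = 8:
h = -8, g = 8

Step 4: Verify.
30*(-8) + 40*(8) = 80 = 80 ✓

h = -8, g = 8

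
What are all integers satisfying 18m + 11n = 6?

Step 1: Compute gcd(18, 11) = 1.
Since 1 divides 6, solutions exist.

Step 2: Find a particular solution using extended Euclidean algorithm.
We get m₀ = -18, n₀ = 30.
Check: 18*-18 + 11*30 = 6 = 6 ✓

Step 3: Write the general solution.
m = -18 + (11/1)t = -18 + 11t
n = 30 - (18/1)t = 30 - 18t
for any integer t.

m = -18 + 11t, n = 30 - 18t for integer t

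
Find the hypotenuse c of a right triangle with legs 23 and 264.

c² = a² + b² = 23² + 264² = 529 + 69696 = 70225
c = sqrt(70225) = 265

265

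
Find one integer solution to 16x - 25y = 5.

Step 1: Check solvability.
gcd(16, 25) = 1
Since 1 divides 5, solutions exist.

Step 2: Apply extended Euclidean algorithm to find gcd.
We find integers such that 16*x0 + 25*y0 = 1

Step 3: Scale the particular solution.
Multiply by 5/1 = 5:
x = 55, y = 35

Step 4: Verify.
16*(55) - 25*(35) = 5 = 5 ✓

x = 55, y = 35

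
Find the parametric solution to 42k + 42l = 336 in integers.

Step 1: Compute gcd(42, 42) = 42.
Since 42 divides 336, solutions exist.

Step 2: Find a particular solution using extended Euclidean algorithm.
We get k₀ = 0, l₀ = 8.
Check: 42*0 + 42*8 = 336 = 336 ✓

Step 3: Write the general solution.
k = 0 + (42/42)t = 0 + 1t
l = 8 - (42/42)t = 8 - 1t
for any integer t.

k = 0 + 1t, l = 8 - 1t for integer t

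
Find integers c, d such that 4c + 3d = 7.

Step 1: Check solvability.
gcd(4, 3) = 1
Since 1 divides 7, solutions exist.

Step 2: Apply extended Euclidean algorithm to find gcd.
We find integers such that 4*x0 + 3*y0 = 1

Step 3: Scale the particular solution.
Multiply by 7/1 = 7:
c = 7, d = -7

Step 4: Verify.
4*(7) + 3*(-7) = 7 = 7 ✓

c = 7, d = -7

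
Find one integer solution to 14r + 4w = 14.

Step 1: Check solvability.
gcd(14, 4) = 2
Since 2 divides 14, solutions exist.

Step 2: Apply extended Euclidean algorithm to find gcd.
We find integers such that 14*x0 + 4*y0 = 2

Step 3: Scale the particular solution.
Multiply by 14/2 = 7:
r = 7, w = -21

Step 4: Verify.
14*(7) + 4*(-21) = 14 = 14 ✓

r = 7, w = -21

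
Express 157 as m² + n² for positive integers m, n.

We need to find integers m, n > 0 such that m² + n² = 157.
Trying m = 6: n² = 157 - 6² = 157 - 36 = 121
n = 11
Check: 6² + 11² = 36 + 121 = 157 ✓

157 = 6² + 11²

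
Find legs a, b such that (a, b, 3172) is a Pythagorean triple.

We need a² + b² = 3172² = 10061584.
Trying: 3100² + 672² = 9610000 + 451584 = 10061584 ✓

(3100, 672, 3172)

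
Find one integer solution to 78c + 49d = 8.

Step 1: Check solvability.
gcd(78, 49) = 1
Since 1 divides 8, solutions exist.

Step 2: Apply extended Euclidean algorithm to find gcd.
We find integers such that 78*x0 + 49*y0 = 1

Step 3: Scale the particular solution.
Multiply by 8/1 = 8:
c = 176, d = -280

Step 4: Verify.
78*(176) + 49*(-280) = 8 = 8 ✓

c = 176, d = -280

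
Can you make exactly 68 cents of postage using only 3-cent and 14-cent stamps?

We need non-negative x, y with 3x + 14y = 68.
gcd(3, 14) = 1 divides 68, so integer solutions exist.
Search for a non-negative one: x = 4 gives 14y = 68 - 12 = 56, so y = 4.
Check: 3·4 + 14·4 = 68 ✓

Yes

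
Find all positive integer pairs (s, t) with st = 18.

The positive divisors of 18 are: 1, 2, 3, 6, 9, 18.
Each divisor d gives the pair (d, 18/d):
(1, 18), (2, 9), (3, 6), (6, 3), (9, 2), (18, 1)

(1, 18), (2, 9), (3, 6), (6, 3), (9, 2), (18, 1)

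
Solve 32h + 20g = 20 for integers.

Step 1: Check solvability.
gcd(32, 20) = 4
Since 4 divides 20, solutions exist.

Step 2: Apply extended Euclidean algorithm to find gcd.
We find integers such that 32*x0 + 20*y0 = 4

Step 3: Scale the particular solution.
Multiply by 20/4 = 5:
h = 10, g = -15

Step 4: Verify.
32*(10) + 20*(-15) = 20 = 20 ✓

h = 10, g = -15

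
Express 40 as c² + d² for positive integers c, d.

We need to find integers c, d > 0 such that c² + d² = 40.
Trying c = 2: d² = 40 - 2² = 40 - 4 = 36
d = 6
Check: 2² + 6² = 4 + 36 = 40 ✓

40 = 2² + 6²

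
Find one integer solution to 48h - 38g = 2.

Step 1: Check solvability.
gcd(48, 38) = 2
Since 2 divides 2, solutions exist.

Step 2: Apply extended Euclidean algorithm to find gcd.
We find integers such that 48*x0 + 38*y0 = 2

Step 3: Scale the particular solution.
Multiply by 2/2 = 1:
h = 4, g = 5

Step 4: Verify.
48*(4) - 38*(5) = 2 = 2 ✓

h = 4, g = 5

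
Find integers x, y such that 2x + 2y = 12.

Step 1: Check solvability.
gcd(2, 2) = 2
Since 2 divides 12, solutions exist.

Step 2: Apply extended Euclidean algorithm to find gcd.
We find integers such that 2*x0 + 2*y0 = 2

Step 3: Scale the particular solution.
Multiply by 12/2 = 6:
x = 0, y = 6

Step 4: Verify.
2*(0) + 2*(6) = 12 = 12 ✓

x = 0, y = 6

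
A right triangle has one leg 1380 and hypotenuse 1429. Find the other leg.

a² = c² - b² = 2042041 - 1904400 = 137641
a = 371

371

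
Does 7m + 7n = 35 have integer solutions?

Step 1: Compute gcd(7, 7).
gcd(7, 7) = 7

Step 2: Check divisibility.
Does 7 divide 35? 35 = 7 x 5, so yes.

By the theorem on linear Diophantine equations, 7m + 7n = 35 has integer solutions if and only if gcd(7, 7) divides 35. Since 7 | 35, solutions exist.

Yes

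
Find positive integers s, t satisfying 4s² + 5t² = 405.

Try small values of s and check whether (405 - 4s²)/5 is a perfect square.
s = 10: 4·10² = 400, so 5t² = 405 - 400 = 5, giving t² = 1, t = 1.
Check: 4·10² + 5·1² = 400 + 5 = 405 ✓

s = 10, t = 1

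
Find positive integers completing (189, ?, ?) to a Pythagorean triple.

We need the other leg and hypotenuse such that 189² + x² = c².
Take x = 5952, c = 5955: 189² + 5952² = 35721 + 35426304 = 35462025 = 5955² ✓
Triple: (189, 5952, 5955)

(189, 5952, 5955)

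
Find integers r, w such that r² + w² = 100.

We need to find integers r, w > 0 such that r² + w² = 100.
Trying r = 6: w² = 100 - 6² = 100 - 36 = 64
w = 8
Check: 6² + 8² = 36 + 64 = 100 ✓

100 = 6² + 8²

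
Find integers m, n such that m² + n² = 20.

We need to find integers m, n > 0 such that m² + n² = 20.
Trying m = 2: n² = 20 - 2² = 20 - 4 = 16
n = 4
Check: 2² + 4² = 4 + 16 = 20 ✓

20 = 2² + 4²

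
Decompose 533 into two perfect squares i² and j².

We need to find integers i, j > 0 such that i² + j² = 533.
Trying i = 2: j² = 533 - 2² = 533 - 4 = 529
j = 23
Check: 2² + 23² = 4 + 529 = 533 ✓

533 = 2² + 23²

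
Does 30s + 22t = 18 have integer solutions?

Step 1: Compute gcd(30, 22).
gcd(30, 22) = 2

Step 2: Check divisibility.
Does 2 divide 18? 18 = 2 x 9, so yes.

By the theorem on linear Diophantine equations, 30s + 22t = 18 has integer solutions if and only if gcd(30, 22) divides 18. Since 2 | 18, solutions exist.

Yes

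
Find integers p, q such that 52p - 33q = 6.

Step 1: Check solvability.
gcd(52, 33) = 1
Since 1 divides 6, solutions exist.

Step 2: Apply extended Euclidean algorithm to find gcd.
We find integers such that 52*x0 + 33*y0 = 1

Step 3: Scale the particular solution.
Multiply by 6/1 = 6:
p = 42, q = 66

Step 4: Verify.
52*(42) - 33*(66) = 6 = 6 ✓

p = 42, q = 66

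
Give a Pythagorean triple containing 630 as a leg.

We need the other leg and hypotenuse such that 630² + x² = c².
Take x = 1144, c = 1306: 630² + 1144² = 396900 + 1308736 = 1705636 = 1306² ✓
Triple: (630, 1144, 1306)

(630, 1144, 1306)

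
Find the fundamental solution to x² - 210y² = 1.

We seek the smallest positive integers (x, y) with x² - 210y² = 1, i.e., x² = 210y² + 1.
Try successive y values:
y = 1: x² = 210·1² + 1 = 211, not a perfect square
y = 2: x² = 210·2² + 1 = 841, x = 29 ✓

Verify: 29² - 210·2² = 841 - 840 = 1 ✓

x = 29, y = 2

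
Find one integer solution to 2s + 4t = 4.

Step 1: Check solvability.
gcd(2, 4) = 2
Since 2 divides 4, solutions exist.

Step 2: Apply extended Euclidean algorithm to find gcd.
We find integers such that 2*x0 + 4*y0 = 2

Step 3: Scale the particular solution.
Multiply by 4/2 = 2:
s = 2, t = 0

Step 4: Verify.
2*(2) + 4*(0) = 4 = 4 ✓

s = 2, t = 0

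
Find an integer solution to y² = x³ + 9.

Try small integer x values and check whether x³ + 9 is a perfect square.
x = 3: x³ + 9 = 3³ + 9 = 27 + 9 = 36
Is 36 a perfect square? 6² = 36 ✓
So (x, y) = (3, 6) is a solution.

x = 3, y = 6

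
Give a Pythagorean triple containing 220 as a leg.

We need the other leg and hypotenuse such that 220² + x² = c².
Take x = 459, c = 509: 220² + 459² = 48400 + 210681 = 259081 = 509² ✓
Triple: (459, 220, 509)

(459, 220, 509)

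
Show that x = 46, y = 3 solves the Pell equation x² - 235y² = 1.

Compute x² = 46² = 2116
Compute 235y² = 235·3² = 235·9 = 2115
x² - 235y² = 2116 - 2115 = 1
Since this equals 1, (46, 3) is a solution.

Yes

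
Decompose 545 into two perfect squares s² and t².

We need to find integers s, t > 0 such that s² + t² = 545.
Trying s = 4: t² = 545 - 4² = 545 - 16 = 529
t = 23
Check: 4² + 23² = 16 + 529 = 545 ✓

545 = 4² + 23²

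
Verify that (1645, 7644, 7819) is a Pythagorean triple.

Compute a² + b² = 1645² + 7644² = 2706025 + 58430736 = 61136761
Compute c² = 7819² = 61136761
Since 61136761 = 61136761, confirmed.

Yes, it is a Pythagorean triple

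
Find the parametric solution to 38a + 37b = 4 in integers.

Step 1: Compute gcd(38, 37) = 1.
Since 1 divides 4, solutions exist.

Step 2: Find a particular solution using extended Euclidean algorithm.
We get a₀ = 4, b₀ = -4.
Check: 38*4 + 37*-4 = 4 = 4 ✓

Step 3: Write the general solution.
a = 4 + (37/1)t = 4 + 37t
b = -4 - (38/1)t = -4 - 38t
for any integer t.

a = 4 + 37t, b = -4 - 38t for integer t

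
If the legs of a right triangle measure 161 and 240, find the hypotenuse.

c² = a² + b² = 161² + 240² = 25921 + 57600 = 83521
c = 289

289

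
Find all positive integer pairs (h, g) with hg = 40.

The positive divisors of 40 are: 1, 2, 4, 5, 8, 10, 20, 40.
Each divisor d gives the pair (d, 40/d):
(1, 40), (2, 20), (4, 10), (5, 8), (8, 5), (10, 4), (20, 2), (40, 1)

(1, 40), (2, 20), (4, 10), (5, 8), (8, 5), (10, 4), (20, 2), (40, 1)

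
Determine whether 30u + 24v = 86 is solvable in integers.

Step 1: Compute gcd(30, 24).
gcd(30, 24) = 6

Step 2: Check divisibility.
Does 6 divide 86? 86 = 6 x 14 + 2, so no.

By the theorem on linear Diophantine equations, 30u + 24v = 86 has integer solutions if and only if gcd(30, 24) divides 86. Since 6 does not divide 86, no solutions exist.

No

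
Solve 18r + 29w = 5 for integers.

Step 1: Check solvability.
gcd(18, 29) = 1
Since 1 divides 5, solutions exist.

Step 2: Apply extended Euclidean algorithm to find gcd.
We find integers such that 18*x0 + 29*y0 = 1

Step 3: Scale the particular solution.
Multiply by 5/1 = 5:
r = -40, w = 25

Step 4: Verify.
18*(-40) + 29*(25) = 5 = 5 ✓

r = -40, w = 25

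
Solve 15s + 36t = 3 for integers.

Step 1: Check solvability.
gcd(15, 36) = 3
Since 3 divides 3, solutions exist.

Step 2: Apply extended Euclidean algorithm to find gcd.
We find integers such that 15*x0 + 36*y0 = 3

Step 3: Scale the particular solution.
Multiply by 3/3 = 1:
s = 5, t = -2

Step 4: Verify.
15*(5) + 36*(-2) = 3 = 3 ✓

s = 5, t = -2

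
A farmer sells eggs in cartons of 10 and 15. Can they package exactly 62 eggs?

We need non-negative a, b with 10a + 15b = 62.
gcd(10, 15) = 5, and 5 does not divide 62.
No integer solutions exist.

No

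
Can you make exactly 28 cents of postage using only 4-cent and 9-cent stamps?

We need non-negative x, y with 4x + 9y = 28.
gcd(4, 9) = 1 divides 28, so integer solutions exist.
Search for a non-negative one: x = 7 gives 9y = 28 - 28 = 0, so y = 0.
Check: 4·7 + 9·0 = 28 ✓

Yes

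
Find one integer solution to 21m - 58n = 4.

Step 1: Check solvability.
gcd(21, 58) = 1
Since 1 divides 4, solutions exist.

Step 2: Apply extended Euclidean algorithm to find gcd.
We find integers such that 21*x0 + 58*y0 = 1

Step 3: Scale the particular solution.
Multiply by 4/1 = 4:
m = -44, n = -16

Step 4: Verify.
21*(-44) - 58*(-16) = 4 = 4 ✓

m = -44, n = -16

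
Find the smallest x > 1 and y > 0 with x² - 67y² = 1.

We seek the smallest positive integers (x, y) with x² - 67y² = 1, i.e., x² = 67y² + 1.
Try successive y values:
y = 1: x² = 67·1² + 1 = 68, not a perfect square
y = 2: x² = 67·2² + 1 = 269, not a perfect square
y = 3: x² = 67·3² + 1 = 604, not a perfect square
... continuing the search (or via continued fractions) ...
y = 5967: x² = 67·5967² + 1 = 2385540964, x = 48842 ✓

Verify: 48842² - 67·5967² = 2385540964 - 2385540963 = 1 ✓

x = 48842, y = 5967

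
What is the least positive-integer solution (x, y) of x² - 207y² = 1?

We seek the smallest positive integers (x, y) with x² - 207y² = 1, i.e., x² = 207y² + 1.
Try successive y values:
y = 1: x² = 207·1² + 1 = 208, not a perfect square
y = 2: x² = 207·2² + 1 = 829, not a perfect square
y = 3: x² = 207·3² + 1 = 1864, not a perfect square
... continuing the search (or via continued fractions) ...
y = 80: x² = 207·80² + 1 = 1324801, x = 1151 ✓

Verify: 1151² - 207·80² = 1324801 - 1324800 = 1 ✓

x = 1151, y = 80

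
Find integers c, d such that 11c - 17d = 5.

Step 1: Check solvability.
gcd(11, 17) = 1
Since 1 divides 5, solutions exist.

Step 2: Apply extended Euclidean algorithm to find gcd.
We find integers such that 11*x0 + 17*y0 = 1

Step 3: Scale the particular solution.
Multiply by 5/1 = 5:
c = -15, d = -10

Step 4: Verify.
11*(-15) - 17*(-10) = 5 = 5 ✓

c = -15, d = -10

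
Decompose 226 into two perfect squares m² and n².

We need to find integers m, n > 0 such that m² + n² = 226.
Trying m = 1: n² = 226 - 1² = 226 - 1 = 225
n = 15
Check: 1² + 15² = 1 + 225 = 226 ✓

226 = 1² + 15²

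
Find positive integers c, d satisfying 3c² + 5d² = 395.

Try small values of c and check whether (395 - 3c²)/5 is a perfect square.
c = 5: 3·5² = 75, so 5d² = 395 - 75 = 320, giving d² = 64, d = 8.
Check: 3·5² + 5·8² = 75 + 320 = 395 ✓

c = 5, d = 8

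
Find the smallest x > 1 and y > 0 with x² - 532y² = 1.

We seek the smallest positive integers (x, y) with x² - 532y² = 1, i.e., x² = 532y² + 1.
Try successive y values:
y = 1: x² = 532·1² + 1 = 533, not a perfect square
y = 2: x² = 532·2² + 1 = 2129, not a perfect square
y = 3: x² = 532·3² + 1 = 4789, not a perfect square
... continuing the search (or via continued fractions) ...
y = 112230: x² = 532·112230² + 1 = 6700844782801, x = 2588599 ✓

Verify: 2588599² - 532·112230² = 6700844782801 - 6700844782800 = 1 ✓

x = 2588599, y = 112230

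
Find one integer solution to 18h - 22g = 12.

Step 1: Check solvability.
gcd(18, 22) = 2
Since 2 divides 12, solutions exist.

Step 2: Apply extended Euclidean algorithm to find gcd.
We find integers such that 18*x0 + 22*y0 = 2

Step 3: Scale the particular solution.
Multiply by 12/2 = 6:
h = 30, g = 24

Step 4: Verify.
18*(30) - 22*(24) = 12 = 12 ✓

h = 30, g = 24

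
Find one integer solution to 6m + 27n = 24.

Step 1: Check solvability.
gcd(6, 27) = 3
Since 3 divides 24, solutions exist.

Step 2: Apply extended Euclidean algorithm to find gcd.
We find integers such that 6*x0 + 27*y0 = 3

Step 3: Scale the particular solution.
Multiply by 24/3 = 8:
m = -32, n = 8

Step 4: Verify.
6*(-32) + 27*(8) = 24 = 24 ✓

m = -32, n = 8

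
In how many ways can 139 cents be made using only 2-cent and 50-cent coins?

We need non-negative integers (x, y) with 2x + 50y = 139.
For each x from 0 to 69, check if (139 - 2x) is a non-negative multiple of 50.
Solutions (x, y): none
Count: 0

0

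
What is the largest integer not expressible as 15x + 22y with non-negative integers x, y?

For two coprime denominations a and b, the Frobenius number (largest value not representable as a non-negative combination) is ab - a - b.
Here gcd(15, 22) = 1, so they are coprime.
F(15, 22) = 15·22 - 15 - 22 = 330 - 37 = 293

293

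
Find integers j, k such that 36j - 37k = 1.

Step 1: Check solvability.
gcd(36, 37) = 1
Since 1 divides 1, solutions exist.

Step 2: Apply extended Euclidean algorithm to find gcd.
We find integers such that 36*x0 + 37*y0 = 1

Step 3: Scale the particular solution.
Multiply by 1/1 = 1:
j = -1, k = -1

Step 4: Verify.
36*(-1) - 37*(-1) = 1 = 1 ✓

j = -1, k = -1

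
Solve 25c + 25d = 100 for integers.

Step 1: Check solvability.
gcd(25, 25) = 25
Since 25 divides 100, solutions exist.

Step 2: Apply extended Euclidean algorithm to find gcd.
We find integers such that 25*x0 + 25*y0 = 25

Step 3: Scale the particular solution.
Multiply by 100/25 = 4:
c = 0, d = 4

Step 4: Verify.
25*(0) + 25*(4) = 100 = 100 ✓

c = 0, d = 4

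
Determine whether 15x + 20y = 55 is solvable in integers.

Step 1: Compute gcd(15, 20).
gcd(15, 20) = 5

Step 2: Check divisibility.
Does 5 divide 55? 55 = 5 x 11, so yes.

By the theorem on linear Diophantine equations, 15x + 20y = 55 has integer solutions if and only if gcd(15, 20) divides 55. Since 5 | 55, solutions exist.

Yes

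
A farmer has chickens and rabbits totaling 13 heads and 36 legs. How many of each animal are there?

Let c = chickens, r = rabbits.
Heads: c + r = 13
Legs: 2c + 4r = 36
From the first equation, c = 13 - r. Substitute:
2(13 - r) + 4r = 36
26 + 2r = 36
r = (36 - 26)/2 = 5
c = 13 - 5 = 8

Chickens: 8, Rabbits: 5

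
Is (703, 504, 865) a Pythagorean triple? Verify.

Compute a² + b² = 703² + 504² = 494209 + 254016 = 748225
Compute c² = 865² = 748225
Since 748225 = 748225, confirmed.

Yes, it is a Pythagorean triple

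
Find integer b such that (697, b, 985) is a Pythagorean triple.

b² = c² - a² = 985² - 697² = 970225 - 485809 = 484416
b = sqrt(484416) = 696

696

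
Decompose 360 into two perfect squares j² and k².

We need to find integers j, k > 0 such that j² + k² = 360.
Trying j = 6: k² = 360 - 6² = 360 - 36 = 324
k = 18
Check: 6² + 18² = 36 + 324 = 360 ✓

360 = 6² + 18²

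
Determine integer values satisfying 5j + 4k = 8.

Step 1: Check solvability.
gcd(5, 4) = 1
Since 1 divides 8, solutions exist.

Step 2: Apply extended Euclidean algorithm to find gcd.
We find integers such that 5*x0 + 4*y0 = 1

Step 3: Scale the particular solution.
Multiply by 8/1 = 8:
j = 8, k = -8

Step 4: Verify.
5*(8) + 4*(-8) = 8 = 8 ✓

j = 8, k = -8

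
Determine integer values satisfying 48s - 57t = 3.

Step 1: Check solvability.
gcd(48, 57) = 3
Since 3 divides 3, solutions exist.

Step 2: Apply extended Euclidean algorithm to find gcd.
We find integers such that 48*x0 + 57*y0 = 3

Step 3: Scale the particular solution.
Multiply by 3/3 = 1:
s = 6, t = 5

Step 4: Verify.
48*(6) - 57*(5) = 3 = 3 ✓

s = 6, t = 5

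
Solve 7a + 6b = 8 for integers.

Step 1: Check solvability.
gcd(7, 6) = 1
Since 1 divides 8, solutions exist.

Step 2: Apply extended Euclidean algorithm to find gcd.
We find integers such that 7*x0 + 6*y0 = 1

Step 3: Scale the particular solution.
Multiply by 8/1 = 8:
a = 8, b = -8

Step 4: Verify.
7*(8) + 6*(-8) = 8 = 8 ✓

a = 8, b = -8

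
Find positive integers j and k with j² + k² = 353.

We need to find integers j, k > 0 such that j² + k² = 353.
Trying j = 8: k² = 353 - 8² = 353 - 64 = 289
k = 17
Check: 8² + 17² = 64 + 289 = 353 ✓

353 = 8² + 17²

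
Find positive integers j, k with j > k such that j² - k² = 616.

Factor: j² - k² = (j+k)(j-k) = 616.
We need two factors of 616 with the same parity.
Use j+k = 308 and j-k = 2 (product 308·2 = 616).
Adding: 2j = 310, so j = 155.
Subtracting: 2k = 306, so k = 153.
Check: 155² - 153² = 24025 - 23409 = 616 ✓

j = 155, k = 153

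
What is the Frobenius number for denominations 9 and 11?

For two coprime denominations a and b, the Frobenius number (largest value not representable as a non-negative combination) is ab - a - b.
Here gcd(9, 11) = 1, so they are coprime.
F(9, 11) = 9·11 - 9 - 11 = 99 - 20 = 79

79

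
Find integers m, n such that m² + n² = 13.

We need to find integers m, n > 0 such that m² + n² = 13.
Trying m = 2: n² = 13 - 2² = 13 - 4 = 9
n = 3
Check: 2² + 3² = 4 + 9 = 13 ✓

13 = 2² + 3²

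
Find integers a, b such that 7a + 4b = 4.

Step 1: Check solvability.
gcd(7, 4) = 1
Since 1 divides 4, solutions exist.

Step 2: Apply extended Euclidean algorithm to find gcd.
We find integers such that 7*x0 + 4*y0 = 1

Step 3: Scale the particular solution.
Multiply by 4/1 = 4:
a = -4, b = 8

Step 4: Verify.
7*(-4) + 4*(8) = 4 = 4 ✓

a = -4, b = 8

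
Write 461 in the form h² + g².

We need to find integers h, g > 0 such that h² + g² = 461.
Trying h = 10: g² = 461 - 10² = 461 - 100 = 361
g = 19
Check: 10² + 19² = 100 + 361 = 461 ✓

461 = 10² + 19²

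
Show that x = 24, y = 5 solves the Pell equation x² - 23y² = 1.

Compute x² = 24² = 576
Compute 23y² = 23·5² = 23·25 = 575
x² - 23y² = 576 - 575 = 1
Since this equals 1, (24, 5) is a solution.

Yes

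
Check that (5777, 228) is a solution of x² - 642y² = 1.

Compute x² = 5777² = 33373729
Compute 642y² = 642·228² = 642·51984 = 33373728
x² - 642y² = 33373729 - 33373728 = 1
Since this equals 1, (5777, 228) is a solution.

Yes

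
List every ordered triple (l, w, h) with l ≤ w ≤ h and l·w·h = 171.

Iterate l from 1 to ⌊171^(1/3)⌋. For each l dividing 171, iterate w ≥ l with w dividing 171/l, and set h = 171/(l·w).
Triples found (4): (1×1×171), (1×3×57), (1×9×19), (3×3×19)

(1×1×171), (1×3×57), (1×9×19), (3×3×19)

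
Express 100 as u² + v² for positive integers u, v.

We need to find integers u, v > 0 such that u² + v² = 100.
Trying u = 6: v² = 100 - 6² = 100 - 36 = 64
v = 8
Check: 6² + 8² = 36 + 64 = 100 ✓

100 = 6² + 8²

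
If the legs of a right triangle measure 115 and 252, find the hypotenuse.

c² = a² + b² = 115² + 252² = 13225 + 63504 = 76729
c = 277

277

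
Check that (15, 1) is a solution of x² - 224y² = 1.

Compute x² = 15² = 225
Compute 224y² = 224·1² = 224·1 = 224
x² - 224y² = 225 - 224 = 1
Since this equals 1, (15, 1) is a solution.

Yes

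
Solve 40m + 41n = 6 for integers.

Step 1: Check solvability.
gcd(40, 41) = 1
Since 1 divides 6, solutions exist.

Step 2: Apply extended Euclidean algorithm to find gcd.
We find integers such that 40*x0 + 41*y0 = 1

Step 3: Scale the particular solution.
Multiply by 6/1 = 6:
m = -6, n = 6

Step 4: Verify.
40*(-6) + 41*(6) = 6 = 6 ✓

m = -6, n = 6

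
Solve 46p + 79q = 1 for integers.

Step 1: Check solvability.
gcd(46, 79) = 1
Since 1 divides 1, solutions exist.

Step 2: Apply extended Euclidean algorithm to find gcd.
We find integers such that 46*x0 + 79*y0 = 1

Step 3: Scale the particular solution.
Multiply by 1/1 = 1:
p = -12, q = 7

Step 4: Verify.
46*(-12) + 79*(7) = 1 = 1 ✓

p = -12, q = 7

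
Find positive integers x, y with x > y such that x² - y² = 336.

Factor: x² - y² = (x+y)(x-y) = 336.
We need two factors of 336 with the same parity.
Use x+y = 168 and x-y = 2 (product 168·2 = 336).
Adding: 2x = 170, so x = 85.
Subtracting: 2y = 166, so y = 83.
Check: 85² - 83² = 7225 - 6889 = 336 ✓

x = 85, y = 83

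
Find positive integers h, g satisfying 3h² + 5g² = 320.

Try small values of h and check whether (320 - 3h²)/5 is a perfect square.
h = 5: 3·5² = 75, so 5g² = 320 - 75 = 245, giving g² = 49, g = 7.
Check: 3·5² + 5·7² = 75 + 245 = 320 ✓

h = 5, g = 7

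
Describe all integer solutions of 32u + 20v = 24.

Step 1: Compute gcd(32, 20) = 4.
Since 4 divides 24, solutions exist.

Step 2: Find a particular solution using extended Euclidean algorithm.
We get u₀ = 12, v₀ = -18.
Check: 32*12 + 20*-18 = 24 = 24 ✓

Step 3: Write the general solution.
u = 12 + (20/4)t = 12 + 5t
v = -18 - (32/4)t = -18 - 8t
for any integer t.

u = 12 + 5t, v = -18 - 8t for integer t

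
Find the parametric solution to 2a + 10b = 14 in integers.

Step 1: Compute gcd(2, 10) = 2.
Since 2 divides 14, solutions exist.

Step 2: Find a particular solution using extended Euclidean algorithm.
We get a₀ = 7, b₀ = 0.
Check: 2*7 + 10*0 = 14 = 14 ✓

Step 3: Write the general solution.
a = 7 + (10/2)t = 7 + 5t
b = 0 - (2/2)t = 0 - 1t
for any integer t.

a = 7 + 5t, b = 0 - 1t for integer t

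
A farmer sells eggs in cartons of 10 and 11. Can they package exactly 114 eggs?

We need non-negative a, b with 10a + 11b = 114.
gcd(10, 11) = 1 divides 114.
Try a = 7: 11b = 114 - 70 = 44, so b = 4.
One way: 7 cartons of 10 and 4 cartons of 11.

Yes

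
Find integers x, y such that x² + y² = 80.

We need to find integers x, y > 0 such that x² + y² = 80.
Trying x = 4: y² = 80 - 4² = 80 - 16 = 64
y = 8
Check: 4² + 8² = 16 + 64 = 80 ✓

80 = 4² + 8²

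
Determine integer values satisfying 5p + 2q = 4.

Step 1: Check solvability.
gcd(5, 2) = 1
Since 1 divides 4, solutions exist.

Step 2: Apply extended Euclidean algorithm to find gcd.
We find integers such that 5*x0 + 2*y0 = 1

Step 3: Scale the particular solution.
Multiply by 4/1 = 4:
p = 4, q = -8

Step 4: Verify.
5*(4) + 2*(-8) = 4 = 4 ✓

p = 4, q = -8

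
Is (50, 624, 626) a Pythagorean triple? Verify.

Compute a² + b² = 50² + 624² = 2500 + 389376 = 391876
Compute c² = 626² = 391876
Since 391876 = 391876, confirmed.

Yes, it is a Pythagorean triple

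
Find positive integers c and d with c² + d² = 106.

We need to find integers c, d > 0 such that c² + d² = 106.
Trying c = 5: d² = 106 - 5² = 106 - 25 = 81
d = 9
Check: 5² + 9² = 25 + 81 = 106 ✓

106 = 5² + 9²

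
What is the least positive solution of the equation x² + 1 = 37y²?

We need x² = 37y² - 1. Try successive y:
y = 1: x² = 37·1² - 1 = 36 = 6² ✓
Check: 6² - 37·1² = 36 - 37 = -1 ✓

x = 6, y = 1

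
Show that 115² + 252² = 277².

Compute a² + b² = 115² + 252² = 13225 + 63504 = 76729
Compute c² = 277² = 76729
Since 76729 = 76729, confirmed.

Yes, it is a Pythagorean triple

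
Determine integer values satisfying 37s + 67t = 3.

Step 1: Check solvability.
gcd(37, 67) = 1
Since 1 divides 3, solutions exist.

Step 2: Apply extended Euclidean algorithm to find gcd.
We find integers such that 37*x0 + 67*y0 = 1

Step 3: Scale the particular solution.
Multiply by 3/1 = 3:
s = 87, t = -48

Step 4: Verify.
37*(87) + 67*(-48) = 3 = 3 ✓

s = 87, t = -48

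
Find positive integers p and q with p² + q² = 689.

We need to find integers p, q > 0 such that p² + q² = 689.
Trying p = 8: q² = 689 - 8² = 689 - 64 = 625
q = 25
Check: 8² + 25² = 64 + 625 = 689 ✓

689 = 8² + 25²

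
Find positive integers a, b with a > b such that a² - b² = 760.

Factor: a² - b² = (a+b)(a-b) = 760.
We need two factors of 760 with the same parity.
Use a+b = 380 and a-b = 2 (product 380·2 = 760).
Adding: 2a = 382, so a = 191.
Subtracting: 2b = 378, so b = 189.
Check: 191² - 189² = 36481 - 35721 = 760 ✓

a = 191, b = 189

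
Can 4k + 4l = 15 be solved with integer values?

Step 1: Compute gcd(4, 4).
gcd(4, 4) = 4

Step 2: Check divisibility.
Does 4 divide 15? 15 = 4 x 3 + 3, so no.

By the theorem on linear Diophantine equations, 4k + 4l = 15 has integer solutions if and only if gcd(4, 4) divides 15. Since 4 does not divide 15, no solutions exist.

No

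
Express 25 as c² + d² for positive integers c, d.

We need to find integers c, d > 0 such that c² + d² = 25.
Trying c = 3: d² = 25 - 3² = 25 - 9 = 16
d = 4
Check: 3² + 4² = 9 + 16 = 25 ✓

25 = 3² + 4²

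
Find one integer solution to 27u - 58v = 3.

Step 1: Check solvability.
gcd(27, 58) = 1
Since 1 divides 3, solutions exist.

Step 2: Apply extended Euclidean algorithm to find gcd.
We find integers such that 27*x0 + 58*y0 = 1

Step 3: Scale the particular solution.
Multiply by 3/1 = 3:
u = -45, v = -21

Step 4: Verify.
27*(-45) - 58*(-21) = 3 = 3 ✓

u = -45, v = -21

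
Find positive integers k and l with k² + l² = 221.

We need to find integers k, l > 0 such that k² + l² = 221.
Trying k = 5: l² = 221 - 5² = 221 - 25 = 196
l = 14
Check: 5² + 14² = 25 + 196 = 221 ✓

221 = 5² + 14²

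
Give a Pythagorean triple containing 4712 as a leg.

We need the other leg and hypotenuse such that 4712² + x² = c².
Take x = 2400, c = 5288: 4712² + 2400² = 22202944 + 5760000 = 27962944 = 5288² ✓
Triple: (4712, 2400, 5288)

(4712, 2400, 5288)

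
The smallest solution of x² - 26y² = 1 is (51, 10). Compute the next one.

Solutions to x² - Dy² = 1 are generated by powers of (x₀ + y₀√D).
The next solution satisfies x₁ + y₁√26 = (x₀ + y₀√26)², giving:
x₁ = x₀² + 26y₀² = 51² + 26·10² = 2601 + 2600 = 5201
y₁ = 2x₀y₀ = 2·51·10 = 1020

Verify: 5201² - 26·1020² = 27050401 - 27050400 = 1 ✓

x = 5201, y = 1020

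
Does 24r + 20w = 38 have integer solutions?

Step 1: Compute gcd(24, 20).
gcd(24, 20) = 4

Step 2: Check divisibility.
Does 4 divide 38? 38 = 4 x 9 + 2, so no.

By the theorem on linear Diophantine equations, 24r + 20w = 38 has integer solutions if and only if gcd(24, 20) divides 38. Since 4 does not divide 38, no solutions exist.

No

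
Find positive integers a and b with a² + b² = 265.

We need to find integers a, b > 0 such that a² + b² = 265.
Trying a = 3: b² = 265 - 3² = 265 - 9 = 256
b = 16
Check: 3² + 16² = 9 + 256 = 265 ✓

265 = 3² + 16²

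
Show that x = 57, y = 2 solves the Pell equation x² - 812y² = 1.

Compute x² = 57² = 3249
Compute 812y² = 812·2² = 812·4 = 3248
x² - 812y² = 3249 - 3248 = 1
Since this equals 1, (57, 2) is a solution.

Yes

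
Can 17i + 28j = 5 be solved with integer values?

Step 1: Compute gcd(17, 28).
gcd(17, 28) = 1

Step 2: Check divisibility.
Does 1 divide 5? 5 = 1 x 5, so yes.

By the theorem on linear Diophantine equations, 17i + 28j = 5 has integer solutions if and only if gcd(17, 28) divides 5. Since 1 | 5, solutions exist.

Yes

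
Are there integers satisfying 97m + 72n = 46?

Step 1: Compute gcd(97, 72).
gcd(97, 72) = 1

Step 2: Check divisibility.
Does 1 divide 46? 46 = 1 x 46, so yes.

By the theorem on linear Diophantine equations, 97m + 72n = 46 has integer solutions if and only if gcd(97, 72) divides 46. Since 1 | 46, solutions exist.

Yes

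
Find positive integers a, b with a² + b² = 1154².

We need a² + b² = 1154² = 1331716.
Trying: 1150² + 96² = 1322500 + 9216 = 1331716 ✓

(1150, 96, 1154)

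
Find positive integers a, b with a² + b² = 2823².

We need a² + b² = 2823² = 7969329.
Trying: 2223² + 1740² = 4941729 + 3027600 = 7969329 ✓

(2223, 1740, 2823)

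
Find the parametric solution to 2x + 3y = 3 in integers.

Step 1: Compute gcd(2, 3) = 1.
Since 1 divides 3, solutions exist.

Step 2: Find a particular solution using extended Euclidean algorithm.
We get x₀ = -3, y₀ = 3.
Check: 2*-3 + 3*3 = 3 = 3 ✓

Step 3: Write the general solution.
x = -3 + (3/1)t = -3 + 3t
y = 3 - (2/1)t = 3 - 2t
for any integer t.

x = -3 + 3t, y = 3 - 2t for integer t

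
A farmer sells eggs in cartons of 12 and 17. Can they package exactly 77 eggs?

We need non-negative a, b with 12a + 17b = 77.
gcd(12, 17) = 1 divides 77.
Try a = 5: 17b = 77 - 60 = 17, so b = 1.
One way: 5 cartons of 12 and 1 cartons of 17.

Yes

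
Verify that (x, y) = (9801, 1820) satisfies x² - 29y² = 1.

Compute x² = 9801² = 96059601
Compute 29y² = 29·1820² = 29·3312400 = 96059600
x² - 29y² = 96059601 - 96059600 = 1
Since this equals 1, (9801, 1820) is a solution.

Yes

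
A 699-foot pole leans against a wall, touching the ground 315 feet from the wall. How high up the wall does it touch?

The ladder, wall, and ground form a right triangle with hypotenuse 699 and one leg 315.
By the Pythagorean theorem: h² = 699² - 315² = 488601 - 99225 = 389376
h = √389376 = 624 feet

624 feet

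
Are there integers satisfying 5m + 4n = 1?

Step 1: Compute gcd(5, 4).
gcd(5, 4) = 1

Step 2: Check divisibility.
Does 1 divide 1? 1 = 1 x 1, so yes.

By the theorem on linear Diophantine equations, 5m + 4n = 1 has integer solutions if and only if gcd(5, 4) divides 1. Since 1 | 1, solutions exist.

Yes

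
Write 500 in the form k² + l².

We need to find integers k, l > 0 such that k² + l² = 500.
Trying k = 4: l² = 500 - 4² = 500 - 16 = 484
l = 22
Check: 4² + 22² = 16 + 484 = 500 ✓

500 = 4² + 22²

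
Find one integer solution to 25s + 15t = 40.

Step 1: Check solvability.
gcd(25, 15) = 5
Since 5 divides 40, solutions exist.

Step 2: Apply extended Euclidean algorithm to find gcd.
We find integers such that 25*x0 + 15*y0 = 5

Step 3: Scale the particular solution.
Multiply by 40/5 = 8:
s = -8, t = 16

Step 4: Verify.
25*(-8) + 15*(16) = 40 = 40 ✓

s = -8, t = 16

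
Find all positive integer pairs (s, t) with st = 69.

The positive divisors of 69 are: 1, 3, 23, 69.
Each divisor d gives the pair (d, 69/d):
(1, 69), (3, 23), (23, 3), (69, 1)

(1, 69), (3, 23), (23, 3), (69, 1)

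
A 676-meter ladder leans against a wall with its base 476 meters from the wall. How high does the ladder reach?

The ladder, wall, and ground form a right triangle with hypotenuse 676 and one leg 476.
By the Pythagorean theorem: h² = 676² - 476² = 456976 - 226576 = 230400
h = √230400 = 480 meters

480 meters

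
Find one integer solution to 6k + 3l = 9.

Step 1: Check solvability.
gcd(6, 3) = 3
Since 3 divides 9, solutions exist.

Step 2: Apply extended Euclidean algorithm to find gcd.
We find integers such that 6*x0 + 3*y0 = 3

Step 3: Scale the particular solution.
Multiply by 9/3 = 3:
k = 0, l = 3

Step 4: Verify.
6*(0) + 3*(3) = 9 = 9 ✓

k = 0, l = 3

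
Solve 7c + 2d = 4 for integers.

Step 1: Check solvability.
gcd(7, 2) = 1
Since 1 divides 4, solutions exist.

Step 2: Apply extended Euclidean algorithm to find gcd.
We find integers such that 7*x0 + 2*y0 = 1

Step 3: Scale the particular solution.
Multiply by 4/1 = 4:
c = 4, d = -12

Step 4: Verify.
7*(4) + 2*(-12) = 4 = 4 ✓

c = 4, d = -12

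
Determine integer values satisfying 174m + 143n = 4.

Step 1: Check solvability.
gcd(174, 143) = 1
Since 1 divides 4, solutions exist.

Step 2: Apply extended Euclidean algorithm to find gcd.
We find integers such that 174*x0 + 143*y0 = 1

Step 3: Scale the particular solution.
Multiply by 4/1 = 4:
m = 240, n = -292

Step 4: Verify.
174*(240) + 143*(-292) = 4 = 4 ✓

m = 240, n = -292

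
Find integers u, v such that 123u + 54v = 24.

Step 1: Check solvability.
gcd(123, 54) = 3
Since 3 divides 24, solutions exist.

Step 2: Apply extended Euclidean algorithm to find gcd.
We find integers such that 123*x0 + 54*y0 = 3

Step 3: Scale the particular solution.
Multiply by 24/3 = 8:
u = -56, v = 128

Step 4: Verify.
123*(-56) + 54*(128) = 24 = 24 ✓

u = -56, v = 128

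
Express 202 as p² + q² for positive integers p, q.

We need to find integers p, q > 0 such that p² + q² = 202.
Trying p = 9: q² = 202 - 9² = 202 - 81 = 121
q = 11
Check: 9² + 11² = 81 + 121 = 202 ✓

202 = 9² + 11²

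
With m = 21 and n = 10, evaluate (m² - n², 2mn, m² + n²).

a = m² - n² = 441 - 100 = 341
b = 2mn = 2·21·10 = 420
c = m² + n² = 441 + 100 = 541
Verify: 341² + 420² = 116281 + 176400 = 292681 = 541² ✓

(341, 420, 541)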